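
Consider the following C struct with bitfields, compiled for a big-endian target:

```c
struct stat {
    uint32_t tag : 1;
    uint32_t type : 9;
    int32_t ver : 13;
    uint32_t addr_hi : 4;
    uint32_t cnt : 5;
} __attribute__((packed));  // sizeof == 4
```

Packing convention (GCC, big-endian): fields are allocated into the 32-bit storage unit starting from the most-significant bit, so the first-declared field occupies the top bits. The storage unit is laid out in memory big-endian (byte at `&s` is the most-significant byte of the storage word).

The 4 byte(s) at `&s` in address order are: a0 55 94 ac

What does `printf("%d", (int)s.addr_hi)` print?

5

[0]=0xa0 [1]=0x55 [2]=0x94 [3]=0xac (big-endian) → word 0xa05594ac
tag:1 @ bit 31 → (0xa05594ac>>31)&0x1 = 0x1
type:9 @ bit 22 → (0xa05594ac>>22)&0x1ff = 0x81
ver:13 @ bit 9 → (0xa05594ac>>9)&0x1fff = 0xaca
addr_hi:4 @ bit 5 → (0xa05594ac>>5)&0xf = 0x5  ←
cnt:5 @ bit 0 → (0xa05594ac>>0)&0x1f = 0xc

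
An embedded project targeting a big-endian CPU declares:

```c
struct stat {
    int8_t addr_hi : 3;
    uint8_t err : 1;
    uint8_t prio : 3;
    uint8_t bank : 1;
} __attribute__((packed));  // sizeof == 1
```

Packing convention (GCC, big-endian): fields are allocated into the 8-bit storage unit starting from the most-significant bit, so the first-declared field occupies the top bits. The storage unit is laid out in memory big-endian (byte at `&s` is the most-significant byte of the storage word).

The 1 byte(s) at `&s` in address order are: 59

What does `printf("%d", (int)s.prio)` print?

4

[0]=0x59 (big-endian) → word 0x59
addr_hi:3 @ bit 5 → (0x59>>5)&0x7 = 0x2
err:1 @ bit 4 → (0x59>>4)&0x1 = 0x1
prio:3 @ bit 1 → (0x59>>1)&0x7 = 0x4  ←
bank:1 @ bit 0 → (0x59>>0)&0x1 = 0x1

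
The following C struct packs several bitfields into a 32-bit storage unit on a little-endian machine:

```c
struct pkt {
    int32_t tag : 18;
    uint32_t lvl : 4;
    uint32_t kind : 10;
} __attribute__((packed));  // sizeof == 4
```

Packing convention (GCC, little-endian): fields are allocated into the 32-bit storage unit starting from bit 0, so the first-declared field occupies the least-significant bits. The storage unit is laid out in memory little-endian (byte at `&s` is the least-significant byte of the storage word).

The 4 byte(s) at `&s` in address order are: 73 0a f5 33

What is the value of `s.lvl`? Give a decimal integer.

13

[0]=0x73 [1]=0x0a [2]=0xf5 [3]=0x33 (little-endian) → word 0x33f50a73
tag:18 @ bit 0 → (0x33f50a73>>0)&0x3ffff = 0x10a73
lvl:4 @ bit 18 → (0x33f50a73>>18)&0xf = 0xd  ←
kind:10 @ bit 22 → (0x33f50a73>>22)&0x3ff = 0xcf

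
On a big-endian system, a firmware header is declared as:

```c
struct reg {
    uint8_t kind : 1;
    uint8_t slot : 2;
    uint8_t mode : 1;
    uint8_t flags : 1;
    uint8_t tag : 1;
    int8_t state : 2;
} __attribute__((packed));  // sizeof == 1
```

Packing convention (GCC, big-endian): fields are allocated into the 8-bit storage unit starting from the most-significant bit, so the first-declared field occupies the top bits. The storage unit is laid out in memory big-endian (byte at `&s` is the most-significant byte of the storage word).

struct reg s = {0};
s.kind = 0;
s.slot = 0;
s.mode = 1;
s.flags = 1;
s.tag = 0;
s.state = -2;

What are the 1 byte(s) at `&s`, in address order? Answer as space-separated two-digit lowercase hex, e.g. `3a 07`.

kind:1 = 0 → 0x0 << 7 → word 0x00
slot:2 = 0 → 0x0 << 5 → word 0x00
mode:1 = 1 → 0x1 << 4 → word 0x10
flags:1 = 1 → 0x1 << 3 → word 0x18
tag:1 = 0 → 0x0 << 2 → word 0x18
state:2 = -2 → 0x2 << 0 → word 0x1a
word = 0x1a → big-endian bytes:
  [0]=0x1a

1a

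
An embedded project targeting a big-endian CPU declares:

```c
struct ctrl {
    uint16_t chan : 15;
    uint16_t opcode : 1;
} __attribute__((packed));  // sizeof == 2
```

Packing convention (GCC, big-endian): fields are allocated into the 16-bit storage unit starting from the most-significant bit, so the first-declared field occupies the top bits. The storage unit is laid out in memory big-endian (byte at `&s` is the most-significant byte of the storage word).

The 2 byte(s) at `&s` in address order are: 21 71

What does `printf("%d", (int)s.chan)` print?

[0]=0x21 [1]=0x71 (big-endian) → word 0x2171
chan [1+:15] = (word>>1) & 0x7fff = 4280  ←
opcode [0+:1] = (word>>0) & 0x1 = 1

4280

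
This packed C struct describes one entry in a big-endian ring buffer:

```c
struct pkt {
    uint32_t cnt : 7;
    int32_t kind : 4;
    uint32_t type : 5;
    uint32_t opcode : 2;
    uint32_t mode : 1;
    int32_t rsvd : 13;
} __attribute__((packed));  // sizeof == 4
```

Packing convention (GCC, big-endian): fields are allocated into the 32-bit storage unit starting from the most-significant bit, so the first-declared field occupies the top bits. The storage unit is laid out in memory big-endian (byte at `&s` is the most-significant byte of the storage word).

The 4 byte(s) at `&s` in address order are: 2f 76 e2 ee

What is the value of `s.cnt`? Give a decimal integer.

[0]=0x2f [1]=0x76 [2]=0xe2 [3]=0xee (big-endian) → word 0x2f76e2ee
cnt:7 @ bit 25 → (0x2f76e2ee>>25)&0x7f = 0x17  ←
kind:4 @ bit 21 → (0x2f76e2ee>>21)&0xf = 0xb
type:5 @ bit 16 → (0x2f76e2ee>>16)&0x1f = 0x16
opcode:2 @ bit 14 → (0x2f76e2ee>>14)&0x3 = 0x3
mode:1 @ bit 13 → (0x2f76e2ee>>13)&0x1 = 0x1
rsvd:13 @ bit 0 → (0x2f76e2ee>>0)&0x1fff = 0x2ee

23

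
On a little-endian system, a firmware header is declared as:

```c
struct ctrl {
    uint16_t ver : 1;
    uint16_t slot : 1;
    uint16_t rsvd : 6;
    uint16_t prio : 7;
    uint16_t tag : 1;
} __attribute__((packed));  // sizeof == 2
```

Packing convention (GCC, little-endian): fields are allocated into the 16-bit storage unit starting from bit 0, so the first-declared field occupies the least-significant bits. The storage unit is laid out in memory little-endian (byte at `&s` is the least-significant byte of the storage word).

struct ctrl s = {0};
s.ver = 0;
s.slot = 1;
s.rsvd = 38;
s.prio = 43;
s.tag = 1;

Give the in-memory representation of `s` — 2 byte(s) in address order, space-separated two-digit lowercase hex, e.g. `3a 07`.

ver:1 = 0 → 0x0 << 0 → word 0x0000
slot:1 = 1 → 0x1 << 1 → word 0x0002
rsvd:6 = 38 → 0x26 << 2 → word 0x009a
prio:7 = 43 → 0x2b << 8 → word 0x2b9a
tag:1 = 1 → 0x1 << 15 → word 0xab9a
word = 0xab9a → little-endian bytes:
  [0]=0x9a  [1]=0xab

9a ab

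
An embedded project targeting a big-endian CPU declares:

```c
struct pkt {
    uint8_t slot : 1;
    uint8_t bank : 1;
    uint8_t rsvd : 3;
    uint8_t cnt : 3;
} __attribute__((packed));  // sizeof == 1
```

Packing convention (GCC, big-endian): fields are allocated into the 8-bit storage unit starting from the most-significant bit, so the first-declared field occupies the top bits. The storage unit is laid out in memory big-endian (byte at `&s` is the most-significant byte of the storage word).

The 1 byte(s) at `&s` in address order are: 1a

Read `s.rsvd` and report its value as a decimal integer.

[0]=0x1a (big-endian) → word 0x1a
slot [7+:1] = (word>>7) & 0x1 = 0
bank [6+:1] = (word>>6) & 0x1 = 0
rsvd [3+:3] = (word>>3) & 0x7 = 3  ←
cnt [0+:3] = (word>>0) & 0x7 = 2

3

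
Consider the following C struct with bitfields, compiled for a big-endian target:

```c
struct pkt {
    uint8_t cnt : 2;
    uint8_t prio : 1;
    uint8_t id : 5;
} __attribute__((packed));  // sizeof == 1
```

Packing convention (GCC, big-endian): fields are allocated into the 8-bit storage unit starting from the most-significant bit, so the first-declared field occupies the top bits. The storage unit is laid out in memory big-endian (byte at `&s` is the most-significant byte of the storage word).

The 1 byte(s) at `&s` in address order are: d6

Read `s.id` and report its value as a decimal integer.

22

[0]=0xd6 (big-endian) → word 0xd6
cnt:2 @ bit 6 → (0xd6>>6)&0x3 = 0x3
prio:1 @ bit 5 → (0xd6>>5)&0x1 = 0x0
id:5 @ bit 0 → (0xd6>>0)&0x1f = 0x16  ←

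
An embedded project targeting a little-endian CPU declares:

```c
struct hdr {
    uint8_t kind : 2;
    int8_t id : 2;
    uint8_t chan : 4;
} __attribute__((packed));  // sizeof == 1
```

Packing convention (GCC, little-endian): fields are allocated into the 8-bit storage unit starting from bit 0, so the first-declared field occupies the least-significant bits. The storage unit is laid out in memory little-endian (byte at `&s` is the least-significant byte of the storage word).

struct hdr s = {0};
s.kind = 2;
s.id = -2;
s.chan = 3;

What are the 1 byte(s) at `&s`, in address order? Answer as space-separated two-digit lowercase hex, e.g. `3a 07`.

kind:2 = 2 → 0x2 << 0 → word 0x02
id:2 = -2 → 0x2 << 2 → word 0x0a
chan:4 = 3 → 0x3 << 4 → word 0x3a
word = 0x3a → little-endian bytes:
  [0]=0x3a

3a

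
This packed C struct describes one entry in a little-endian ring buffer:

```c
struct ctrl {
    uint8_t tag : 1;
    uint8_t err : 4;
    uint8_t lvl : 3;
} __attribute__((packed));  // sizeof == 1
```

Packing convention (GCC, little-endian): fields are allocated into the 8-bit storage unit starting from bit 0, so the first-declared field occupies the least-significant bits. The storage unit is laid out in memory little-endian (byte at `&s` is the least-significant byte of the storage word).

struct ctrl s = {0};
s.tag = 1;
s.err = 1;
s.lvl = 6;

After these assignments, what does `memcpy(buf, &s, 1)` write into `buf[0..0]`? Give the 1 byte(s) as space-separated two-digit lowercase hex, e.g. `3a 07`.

c3

tag:1 = 1 → 0x1 << 0 → word 0x01
err:4 = 1 → 0x1 << 1 → word 0x03
lvl:3 = 6 → 0x6 << 5 → word 0xc3
word = 0xc3 → little-endian bytes:
  [0]=0xc3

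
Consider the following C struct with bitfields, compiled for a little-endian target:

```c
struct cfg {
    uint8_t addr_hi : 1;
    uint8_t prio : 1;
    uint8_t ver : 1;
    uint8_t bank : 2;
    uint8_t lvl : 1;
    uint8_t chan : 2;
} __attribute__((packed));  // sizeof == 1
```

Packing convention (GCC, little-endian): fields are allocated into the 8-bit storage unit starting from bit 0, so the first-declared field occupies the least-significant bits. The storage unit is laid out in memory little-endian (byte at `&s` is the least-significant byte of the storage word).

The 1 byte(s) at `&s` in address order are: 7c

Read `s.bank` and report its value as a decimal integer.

[0]=0x7c (little-endian) → word 0x7c
addr_hi:1 @ bit 0 → (0x7c>>0)&0x1 = 0x0
prio:1 @ bit 1 → (0x7c>>1)&0x1 = 0x0
ver:1 @ bit 2 → (0x7c>>2)&0x1 = 0x1
bank:2 @ bit 3 → (0x7c>>3)&0x3 = 0x3  ←
lvl:1 @ bit 5 → (0x7c>>5)&0x1 = 0x1
chan:2 @ bit 6 → (0x7c>>6)&0x3 = 0x1

3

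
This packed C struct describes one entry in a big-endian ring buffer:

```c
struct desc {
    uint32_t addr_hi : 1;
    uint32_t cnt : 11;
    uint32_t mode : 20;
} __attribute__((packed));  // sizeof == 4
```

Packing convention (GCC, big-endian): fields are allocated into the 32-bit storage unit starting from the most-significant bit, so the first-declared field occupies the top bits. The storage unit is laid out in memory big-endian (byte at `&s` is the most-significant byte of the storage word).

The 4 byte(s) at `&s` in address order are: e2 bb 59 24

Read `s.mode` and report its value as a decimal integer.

743716

[0]=0xe2 [1]=0xbb [2]=0x59 [3]=0x24 (big-endian) → word 0xe2bb5924
addr_hi:1 @ bit 31 → (0xe2bb5924>>31)&0x1 = 0x1
cnt:11 @ bit 20 → (0xe2bb5924>>20)&0x7ff = 0x62b
mode:20 @ bit 0 → (0xe2bb5924>>0)&0xfffff = 0xb5924  ←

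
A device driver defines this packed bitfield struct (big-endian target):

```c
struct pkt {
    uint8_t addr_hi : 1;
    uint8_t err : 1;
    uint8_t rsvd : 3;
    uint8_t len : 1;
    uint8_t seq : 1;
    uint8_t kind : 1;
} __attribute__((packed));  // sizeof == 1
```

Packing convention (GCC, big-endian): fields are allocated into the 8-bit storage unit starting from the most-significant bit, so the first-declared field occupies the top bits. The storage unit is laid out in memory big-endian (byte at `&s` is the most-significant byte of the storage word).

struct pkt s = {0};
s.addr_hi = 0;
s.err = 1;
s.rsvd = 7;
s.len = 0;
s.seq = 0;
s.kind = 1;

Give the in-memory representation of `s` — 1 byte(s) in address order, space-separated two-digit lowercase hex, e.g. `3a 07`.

[7+:1] addr_hi=0 & 0x1 = 0x0; word=0x00
[6+:1] err=1 & 0x1 = 0x1; word=0x40
[3+:3] rsvd=7 & 0x7 = 0x7; word=0x78
[2+:1] len=0 & 0x1 = 0x0; word=0x78
[1+:1] seq=0 & 0x1 = 0x0; word=0x78
[0+:1] kind=1 & 0x1 = 0x1; word=0x79
word = 0x79 → big-endian bytes:
  [0]=0x79

79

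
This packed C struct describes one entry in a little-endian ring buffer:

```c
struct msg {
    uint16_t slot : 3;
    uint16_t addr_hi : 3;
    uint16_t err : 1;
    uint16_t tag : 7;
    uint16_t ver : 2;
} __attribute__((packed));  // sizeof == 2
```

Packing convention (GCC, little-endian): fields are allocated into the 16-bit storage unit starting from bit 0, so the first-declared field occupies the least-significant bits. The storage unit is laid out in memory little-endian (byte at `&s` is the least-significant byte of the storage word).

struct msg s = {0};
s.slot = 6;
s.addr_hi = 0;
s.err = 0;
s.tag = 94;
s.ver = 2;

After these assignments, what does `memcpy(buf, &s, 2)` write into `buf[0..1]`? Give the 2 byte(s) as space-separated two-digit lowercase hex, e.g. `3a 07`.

slot:3 = 6 → 0x6 << 0 → word 0x0006
addr_hi:3 = 0 → 0x0 << 3 → word 0x0006
err:1 = 0 → 0x0 << 6 → word 0x0006
tag:7 = 94 → 0x5e << 7 → word 0x2f06
ver:2 = 2 → 0x2 << 14 → word 0xaf06
word = 0xaf06 → little-endian bytes:
  [0]=0x06  [1]=0xaf

06 af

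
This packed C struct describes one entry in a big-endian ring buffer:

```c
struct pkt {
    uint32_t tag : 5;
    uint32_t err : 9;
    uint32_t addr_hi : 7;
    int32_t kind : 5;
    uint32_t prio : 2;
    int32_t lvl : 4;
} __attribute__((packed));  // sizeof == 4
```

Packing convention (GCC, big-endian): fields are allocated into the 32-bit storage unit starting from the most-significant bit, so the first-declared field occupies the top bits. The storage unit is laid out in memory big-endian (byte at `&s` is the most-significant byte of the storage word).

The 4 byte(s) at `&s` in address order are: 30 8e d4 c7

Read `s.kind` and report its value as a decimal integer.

[0]=0x30 [1]=0x8e [2]=0xd4 [3]=0xc7 (big-endian) → word 0x308ed4c7
tag:5 @ bit 27 → (0x308ed4c7>>27)&0x1f = 0x6
err:9 @ bit 18 → (0x308ed4c7>>18)&0x1ff = 0x23
addr_hi:7 @ bit 11 → (0x308ed4c7>>11)&0x7f = 0x5a
kind:5 @ bit 6 → (0x308ed4c7>>6)&0x1f = 0x13  ←
prio:2 @ bit 4 → (0x308ed4c7>>4)&0x3 = 0x0
lvl:4 @ bit 0 → (0x308ed4c7>>0)&0xf = 0x7
kind signed 5b, MSB=1: 19 - 32 = -13

-13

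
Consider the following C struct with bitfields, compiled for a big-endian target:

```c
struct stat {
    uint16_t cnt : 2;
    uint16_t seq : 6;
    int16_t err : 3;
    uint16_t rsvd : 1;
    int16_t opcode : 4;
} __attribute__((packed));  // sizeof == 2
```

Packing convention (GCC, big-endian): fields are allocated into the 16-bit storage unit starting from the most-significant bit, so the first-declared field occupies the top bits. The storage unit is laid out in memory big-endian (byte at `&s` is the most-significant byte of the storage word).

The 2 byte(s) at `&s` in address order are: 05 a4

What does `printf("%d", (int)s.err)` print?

[0]=0x05 [1]=0xa4 (big-endian) → word 0x05a4
cnt:2 @ bit 14 → (0x05a4>>14)&0x3 = 0x0
seq:6 @ bit 8 → (0x05a4>>8)&0x3f = 0x5
err:3 @ bit 5 → (0x05a4>>5)&0x7 = 0x5  ←
rsvd:1 @ bit 4 → (0x05a4>>4)&0x1 = 0x0
opcode:4 @ bit 0 → (0x05a4>>0)&0xf = 0x4
err signed 3b, MSB=1: 5 - 8 = -3

-3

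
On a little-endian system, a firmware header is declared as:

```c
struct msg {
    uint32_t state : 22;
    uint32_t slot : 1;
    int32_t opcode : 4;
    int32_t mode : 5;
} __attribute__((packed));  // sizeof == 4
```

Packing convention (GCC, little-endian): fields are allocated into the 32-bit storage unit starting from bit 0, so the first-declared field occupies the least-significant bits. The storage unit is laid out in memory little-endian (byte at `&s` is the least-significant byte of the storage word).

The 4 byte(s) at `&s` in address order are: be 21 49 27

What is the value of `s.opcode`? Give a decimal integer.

-2

[0]=0xbe [1]=0x21 [2]=0x49 [3]=0x27 (little-endian) → word 0x274921be
state [0+:22] = (word>>0) & 0x3fffff = 598462
slot [22+:1] = (word>>22) & 0x1 = 1
opcode [23+:4] = (word>>23) & 0xf = 14  ←
mode [27+:5] = (word>>27) & 0x1f = 4
opcode signed 4b, MSB=1: 14 - 16 = -2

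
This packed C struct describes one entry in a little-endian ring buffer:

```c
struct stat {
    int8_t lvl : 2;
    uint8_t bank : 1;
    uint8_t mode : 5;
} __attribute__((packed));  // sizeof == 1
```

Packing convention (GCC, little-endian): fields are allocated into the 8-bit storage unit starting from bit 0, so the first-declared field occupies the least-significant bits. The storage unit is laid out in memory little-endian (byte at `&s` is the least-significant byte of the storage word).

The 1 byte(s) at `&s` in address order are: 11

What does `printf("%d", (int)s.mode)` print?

2

[0]=0x11 (little-endian) → word 0x11
lvl:2 @ bit 0 → (0x11>>0)&0x3 = 0x1
bank:1 @ bit 2 → (0x11>>2)&0x1 = 0x0
mode:5 @ bit 3 → (0x11>>3)&0x1f = 0x2  ←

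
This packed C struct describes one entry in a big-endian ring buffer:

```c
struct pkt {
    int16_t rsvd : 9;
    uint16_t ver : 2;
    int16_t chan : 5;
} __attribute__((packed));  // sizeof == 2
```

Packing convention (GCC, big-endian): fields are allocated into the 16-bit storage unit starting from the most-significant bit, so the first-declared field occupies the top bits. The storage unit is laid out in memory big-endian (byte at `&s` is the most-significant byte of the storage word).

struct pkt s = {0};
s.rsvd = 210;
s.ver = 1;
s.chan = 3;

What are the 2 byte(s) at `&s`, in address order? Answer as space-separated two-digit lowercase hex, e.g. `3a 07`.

69 23

[7+:9] rsvd=210 & 0x1ff = 0xd2; word=0x6900
[5+:2] ver=1 & 0x3 = 0x1; word=0x6920
[0+:5] chan=3 & 0x1f = 0x3; word=0x6923
word = 0x6923 → big-endian bytes:
  [0]=0x69  [1]=0x23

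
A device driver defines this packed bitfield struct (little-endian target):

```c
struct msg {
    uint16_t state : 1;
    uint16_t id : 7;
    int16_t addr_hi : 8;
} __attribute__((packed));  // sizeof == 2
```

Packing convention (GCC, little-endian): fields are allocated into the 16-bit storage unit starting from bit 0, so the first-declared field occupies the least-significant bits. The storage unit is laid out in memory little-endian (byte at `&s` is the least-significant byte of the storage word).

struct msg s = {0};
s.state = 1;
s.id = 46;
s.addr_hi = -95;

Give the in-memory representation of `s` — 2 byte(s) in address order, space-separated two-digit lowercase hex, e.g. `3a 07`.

5d a1

[0+:1] state=1 & 0x1 = 0x1; word=0x0001
[1+:7] id=46 & 0x7f = 0x2e; word=0x005d
[8+:8] addr_hi=-95 & 0xff = 0xa1; word=0xa15d
word = 0xa15d → little-endian bytes:
  [0]=0x5d  [1]=0xa1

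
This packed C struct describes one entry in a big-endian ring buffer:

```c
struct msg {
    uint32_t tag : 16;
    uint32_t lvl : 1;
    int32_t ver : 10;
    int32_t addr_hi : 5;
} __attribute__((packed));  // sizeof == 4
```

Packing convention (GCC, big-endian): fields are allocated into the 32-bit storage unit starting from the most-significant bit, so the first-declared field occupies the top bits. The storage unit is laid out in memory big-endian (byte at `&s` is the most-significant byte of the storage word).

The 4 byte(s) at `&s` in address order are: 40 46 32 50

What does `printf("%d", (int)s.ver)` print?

[0]=0x40 [1]=0x46 [2]=0x32 [3]=0x50 (big-endian) → word 0x40463250
tag:16 @ bit 16 → (0x40463250>>16)&0xffff = 0x4046
lvl:1 @ bit 15 → (0x40463250>>15)&0x1 = 0x0
ver:10 @ bit 5 → (0x40463250>>5)&0x3ff = 0x192  ←
addr_hi:5 @ bit 0 → (0x40463250>>0)&0x1f = 0x10
ver signed 10b, MSB=0: value = 402

402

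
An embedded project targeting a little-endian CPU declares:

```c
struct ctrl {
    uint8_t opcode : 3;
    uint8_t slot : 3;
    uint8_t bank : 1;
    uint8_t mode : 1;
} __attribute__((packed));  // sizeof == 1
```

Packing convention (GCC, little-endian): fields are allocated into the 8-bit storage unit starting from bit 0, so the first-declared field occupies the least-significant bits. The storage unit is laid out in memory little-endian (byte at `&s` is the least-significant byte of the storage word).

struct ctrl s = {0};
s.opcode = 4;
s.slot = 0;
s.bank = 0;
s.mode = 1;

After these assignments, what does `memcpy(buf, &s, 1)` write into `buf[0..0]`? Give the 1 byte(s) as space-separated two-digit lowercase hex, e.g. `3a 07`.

84

opcode (3b) val=4 bits=0x4 at bit 0: 0x04
slot (3b) val=0 bits=0x0 at bit 3: 0x04
bank (1b) val=0 bits=0x0 at bit 6: 0x04
mode (1b) val=1 bits=0x1 at bit 7: 0x84
word = 0x84 → little-endian bytes:
  [0]=0x84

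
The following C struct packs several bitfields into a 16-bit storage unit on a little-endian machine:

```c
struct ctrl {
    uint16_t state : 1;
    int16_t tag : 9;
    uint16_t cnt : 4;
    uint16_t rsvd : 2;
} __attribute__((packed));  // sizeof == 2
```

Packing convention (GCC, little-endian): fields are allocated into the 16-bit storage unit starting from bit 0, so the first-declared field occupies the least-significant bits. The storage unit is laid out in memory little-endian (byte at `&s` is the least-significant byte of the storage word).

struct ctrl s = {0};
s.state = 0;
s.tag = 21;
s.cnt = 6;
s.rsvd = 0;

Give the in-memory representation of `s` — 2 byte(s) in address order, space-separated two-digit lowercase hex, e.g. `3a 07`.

state (1b) val=0 bits=0x0 at bit 0: 0x0000
tag (9b) val=21 bits=0x15 at bit 1: 0x002a
cnt (4b) val=6 bits=0x6 at bit 10: 0x182a
rsvd (2b) val=0 bits=0x0 at bit 14: 0x182a
word = 0x182a → little-endian bytes:
  [0]=0x2a  [1]=0x18

2a 18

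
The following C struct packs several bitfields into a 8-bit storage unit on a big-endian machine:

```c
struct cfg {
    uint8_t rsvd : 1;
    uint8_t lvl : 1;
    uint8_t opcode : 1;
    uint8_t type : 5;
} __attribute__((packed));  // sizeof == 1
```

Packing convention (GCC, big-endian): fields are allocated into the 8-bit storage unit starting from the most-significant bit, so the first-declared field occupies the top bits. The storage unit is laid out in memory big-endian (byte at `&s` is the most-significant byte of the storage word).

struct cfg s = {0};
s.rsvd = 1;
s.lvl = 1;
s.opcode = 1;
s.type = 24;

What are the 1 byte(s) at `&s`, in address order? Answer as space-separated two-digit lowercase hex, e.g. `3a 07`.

[7+:1] rsvd=1 & 0x1 = 0x1; word=0x80
[6+:1] lvl=1 & 0x1 = 0x1; word=0xc0
[5+:1] opcode=1 & 0x1 = 0x1; word=0xe0
[0+:5] type=24 & 0x1f = 0x18; word=0xf8
word = 0xf8 → big-endian bytes:
  [0]=0xf8

f8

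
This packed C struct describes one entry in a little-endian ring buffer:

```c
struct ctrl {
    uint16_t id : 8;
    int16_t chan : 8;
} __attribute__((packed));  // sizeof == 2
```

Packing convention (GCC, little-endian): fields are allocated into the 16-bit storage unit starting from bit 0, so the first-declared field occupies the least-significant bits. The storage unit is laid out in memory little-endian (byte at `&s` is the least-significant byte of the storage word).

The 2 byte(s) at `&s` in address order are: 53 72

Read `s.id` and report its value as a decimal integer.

83

[0]=0x53 [1]=0x72 (little-endian) → word 0x7253
id [0+:8] = (word>>0) & 0xff = 83  ←
chan [8+:8] = (word>>8) & 0xff = 114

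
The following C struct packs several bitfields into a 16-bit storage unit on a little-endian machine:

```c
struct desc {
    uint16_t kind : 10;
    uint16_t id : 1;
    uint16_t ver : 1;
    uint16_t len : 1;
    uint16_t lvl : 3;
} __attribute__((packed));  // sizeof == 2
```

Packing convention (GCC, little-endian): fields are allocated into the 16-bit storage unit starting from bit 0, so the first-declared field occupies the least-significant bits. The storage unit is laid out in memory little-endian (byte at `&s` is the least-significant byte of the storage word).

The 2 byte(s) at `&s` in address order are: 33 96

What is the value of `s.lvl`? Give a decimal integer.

[0]=0x33 [1]=0x96 (little-endian) → word 0x9633
kind:10 @ bit 0 → (0x9633>>0)&0x3ff = 0x233
id:1 @ bit 10 → (0x9633>>10)&0x1 = 0x1
ver:1 @ bit 11 → (0x9633>>11)&0x1 = 0x0
len:1 @ bit 12 → (0x9633>>12)&0x1 = 0x1
lvl:3 @ bit 13 → (0x9633>>13)&0x7 = 0x4  ←

4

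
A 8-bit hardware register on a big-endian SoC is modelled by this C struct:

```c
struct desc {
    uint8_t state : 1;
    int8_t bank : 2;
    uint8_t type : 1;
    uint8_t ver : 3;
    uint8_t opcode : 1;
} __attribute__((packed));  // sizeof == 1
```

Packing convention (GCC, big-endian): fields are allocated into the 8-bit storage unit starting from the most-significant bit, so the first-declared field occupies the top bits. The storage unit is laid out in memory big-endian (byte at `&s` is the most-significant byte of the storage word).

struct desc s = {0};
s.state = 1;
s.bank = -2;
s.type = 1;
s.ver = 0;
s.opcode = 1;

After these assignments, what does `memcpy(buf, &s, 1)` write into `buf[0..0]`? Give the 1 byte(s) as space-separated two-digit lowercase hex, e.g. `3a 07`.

d1

state:1 = 1 → 0x1 << 7 → word 0x80
bank:2 = -2 → 0x2 << 5 → word 0xc0
type:1 = 1 → 0x1 << 4 → word 0xd0
ver:3 = 0 → 0x0 << 1 → word 0xd0
opcode:1 = 1 → 0x1 << 0 → word 0xd1
word = 0xd1 → big-endian bytes:
  [0]=0xd1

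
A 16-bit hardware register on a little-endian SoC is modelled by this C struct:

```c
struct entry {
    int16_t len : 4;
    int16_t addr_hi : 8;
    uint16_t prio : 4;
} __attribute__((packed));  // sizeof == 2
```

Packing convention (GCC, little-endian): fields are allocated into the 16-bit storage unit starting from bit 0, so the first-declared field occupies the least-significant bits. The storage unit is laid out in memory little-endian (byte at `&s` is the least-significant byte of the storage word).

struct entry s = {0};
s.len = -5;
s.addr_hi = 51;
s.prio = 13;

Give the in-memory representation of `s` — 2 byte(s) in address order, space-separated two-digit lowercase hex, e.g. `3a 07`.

len:4 = -5 → 0xb << 0 → word 0x000b
addr_hi:8 = 51 → 0x33 << 4 → word 0x033b
prio:4 = 13 → 0xd << 12 → word 0xd33b
word = 0xd33b → little-endian bytes:
  [0]=0x3b  [1]=0xd3

3b d3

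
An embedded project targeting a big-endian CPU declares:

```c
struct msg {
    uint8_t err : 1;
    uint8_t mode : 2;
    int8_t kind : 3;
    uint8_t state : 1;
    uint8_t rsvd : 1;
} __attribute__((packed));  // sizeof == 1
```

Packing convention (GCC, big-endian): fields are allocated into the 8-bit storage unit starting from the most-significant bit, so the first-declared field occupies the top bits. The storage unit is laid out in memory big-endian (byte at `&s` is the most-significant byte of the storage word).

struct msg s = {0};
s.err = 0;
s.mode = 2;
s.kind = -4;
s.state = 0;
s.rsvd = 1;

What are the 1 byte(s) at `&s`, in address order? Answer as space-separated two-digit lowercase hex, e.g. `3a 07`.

51

[7+:1] err=0 & 0x1 = 0x0; word=0x00
[5+:2] mode=2 & 0x3 = 0x2; word=0x40
[2+:3] kind=-4 & 0x7 = 0x4; word=0x50
[1+:1] state=0 & 0x1 = 0x0; word=0x50
[0+:1] rsvd=1 & 0x1 = 0x1; word=0x51
word = 0x51 → big-endian bytes:
  [0]=0x51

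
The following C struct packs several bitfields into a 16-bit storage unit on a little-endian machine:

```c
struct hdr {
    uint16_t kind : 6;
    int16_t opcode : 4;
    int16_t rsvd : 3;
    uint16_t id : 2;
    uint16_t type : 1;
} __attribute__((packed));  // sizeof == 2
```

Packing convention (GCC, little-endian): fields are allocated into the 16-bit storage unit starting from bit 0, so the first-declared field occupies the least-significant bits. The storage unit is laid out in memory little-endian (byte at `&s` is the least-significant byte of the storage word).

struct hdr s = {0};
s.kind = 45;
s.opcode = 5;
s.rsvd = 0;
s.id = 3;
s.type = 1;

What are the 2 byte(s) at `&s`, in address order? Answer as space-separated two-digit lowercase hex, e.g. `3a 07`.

6d e1

kind:6 = 45 → 0x2d << 0 → word 0x002d
opcode:4 = 5 → 0x5 << 6 → word 0x016d
rsvd:3 = 0 → 0x0 << 10 → word 0x016d
id:2 = 3 → 0x3 << 13 → word 0x616d
type:1 = 1 → 0x1 << 15 → word 0xe16d
word = 0xe16d → little-endian bytes:
  [0]=0x6d  [1]=0xe1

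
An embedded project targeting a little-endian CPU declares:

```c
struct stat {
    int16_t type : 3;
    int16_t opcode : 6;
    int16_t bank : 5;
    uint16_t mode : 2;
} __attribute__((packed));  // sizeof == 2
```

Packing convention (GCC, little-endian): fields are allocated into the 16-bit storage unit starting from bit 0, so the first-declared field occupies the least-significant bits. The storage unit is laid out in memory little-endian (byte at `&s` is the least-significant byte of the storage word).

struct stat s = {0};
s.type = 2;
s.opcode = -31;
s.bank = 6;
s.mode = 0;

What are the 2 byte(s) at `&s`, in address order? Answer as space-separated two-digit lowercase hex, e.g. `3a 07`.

0a 0d

type:3 = 2 → 0x2 << 0 → word 0x0002
opcode:6 = -31 → 0x21 << 3 → word 0x010a
bank:5 = 6 → 0x6 << 9 → word 0x0d0a
mode:2 = 0 → 0x0 << 14 → word 0x0d0a
word = 0x0d0a → little-endian bytes:
  [0]=0x0a  [1]=0x0d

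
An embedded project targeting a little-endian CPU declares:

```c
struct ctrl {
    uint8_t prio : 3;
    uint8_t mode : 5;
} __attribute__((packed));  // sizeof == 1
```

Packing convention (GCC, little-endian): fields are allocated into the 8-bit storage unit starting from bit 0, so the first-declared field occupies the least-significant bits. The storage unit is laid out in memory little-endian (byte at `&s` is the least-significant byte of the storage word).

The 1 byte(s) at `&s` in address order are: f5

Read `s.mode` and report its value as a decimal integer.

30

[0]=0xf5 (little-endian) → word 0xf5
prio [0+:3] = (word>>0) & 0x7 = 5
mode [3+:5] = (word>>3) & 0x1f = 30  ←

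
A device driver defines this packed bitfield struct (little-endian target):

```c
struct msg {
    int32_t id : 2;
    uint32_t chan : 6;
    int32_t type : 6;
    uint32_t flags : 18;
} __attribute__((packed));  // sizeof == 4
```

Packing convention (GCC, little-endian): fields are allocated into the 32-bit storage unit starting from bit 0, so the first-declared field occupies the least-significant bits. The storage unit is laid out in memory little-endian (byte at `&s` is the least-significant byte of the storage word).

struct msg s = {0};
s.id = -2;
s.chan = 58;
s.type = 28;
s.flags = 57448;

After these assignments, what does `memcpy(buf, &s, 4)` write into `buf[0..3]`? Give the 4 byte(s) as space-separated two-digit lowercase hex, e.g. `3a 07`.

ea 1c 1a 38

id (2b) val=-2 bits=0x2 at bit 0: 0x00000002
chan (6b) val=58 bits=0x3a at bit 2: 0x000000ea
type (6b) val=28 bits=0x1c at bit 8: 0x00001cea
flags (18b) val=57448 bits=0xe068 at bit 14: 0x381a1cea
word = 0x381a1cea → little-endian bytes:
  [0]=0xea  [1]=0x1c  [2]=0x1a  [3]=0x38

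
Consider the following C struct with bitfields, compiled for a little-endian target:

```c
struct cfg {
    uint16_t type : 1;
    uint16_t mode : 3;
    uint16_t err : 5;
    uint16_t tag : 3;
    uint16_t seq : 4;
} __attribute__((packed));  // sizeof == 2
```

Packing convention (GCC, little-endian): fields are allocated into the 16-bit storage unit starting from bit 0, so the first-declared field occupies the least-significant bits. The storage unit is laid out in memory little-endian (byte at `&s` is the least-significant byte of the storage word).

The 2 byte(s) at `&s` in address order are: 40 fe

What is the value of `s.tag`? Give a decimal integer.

7

[0]=0x40 [1]=0xfe (little-endian) → word 0xfe40
type:1 @ bit 0 → (0xfe40>>0)&0x1 = 0x0
mode:3 @ bit 1 → (0xfe40>>1)&0x7 = 0x0
err:5 @ bit 4 → (0xfe40>>4)&0x1f = 0x4
tag:3 @ bit 9 → (0xfe40>>9)&0x7 = 0x7  ←
seq:4 @ bit 12 → (0xfe40>>12)&0xf = 0xf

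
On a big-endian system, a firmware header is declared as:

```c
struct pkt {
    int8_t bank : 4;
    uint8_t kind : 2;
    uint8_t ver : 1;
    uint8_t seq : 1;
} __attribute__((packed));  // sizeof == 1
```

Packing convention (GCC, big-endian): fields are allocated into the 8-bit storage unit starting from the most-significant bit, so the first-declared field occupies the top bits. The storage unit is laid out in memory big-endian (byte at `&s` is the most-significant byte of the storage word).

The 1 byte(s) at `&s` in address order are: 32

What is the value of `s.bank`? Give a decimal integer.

3

[0]=0x32 (big-endian) → word 0x32
bank:4 @ bit 4 → (0x32>>4)&0xf = 0x3  ←
kind:2 @ bit 2 → (0x32>>2)&0x3 = 0x0
ver:1 @ bit 1 → (0x32>>1)&0x1 = 0x1
seq:1 @ bit 0 → (0x32>>0)&0x1 = 0x0
bank signed 4b, MSB=0: value = 3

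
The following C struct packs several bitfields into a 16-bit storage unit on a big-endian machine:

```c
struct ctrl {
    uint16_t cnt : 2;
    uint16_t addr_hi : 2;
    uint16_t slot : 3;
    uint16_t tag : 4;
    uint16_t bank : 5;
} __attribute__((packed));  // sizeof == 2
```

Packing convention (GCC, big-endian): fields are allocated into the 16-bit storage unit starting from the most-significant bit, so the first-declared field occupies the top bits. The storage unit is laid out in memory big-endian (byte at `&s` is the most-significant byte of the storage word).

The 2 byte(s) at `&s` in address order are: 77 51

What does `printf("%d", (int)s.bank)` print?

17

[0]=0x77 [1]=0x51 (big-endian) → word 0x7751
cnt:2 @ bit 14 → (0x7751>>14)&0x3 = 0x1
addr_hi:2 @ bit 12 → (0x7751>>12)&0x3 = 0x3
slot:3 @ bit 9 → (0x7751>>9)&0x7 = 0x3
tag:4 @ bit 5 → (0x7751>>5)&0xf = 0xa
bank:5 @ bit 0 → (0x7751>>0)&0x1f = 0x11  ←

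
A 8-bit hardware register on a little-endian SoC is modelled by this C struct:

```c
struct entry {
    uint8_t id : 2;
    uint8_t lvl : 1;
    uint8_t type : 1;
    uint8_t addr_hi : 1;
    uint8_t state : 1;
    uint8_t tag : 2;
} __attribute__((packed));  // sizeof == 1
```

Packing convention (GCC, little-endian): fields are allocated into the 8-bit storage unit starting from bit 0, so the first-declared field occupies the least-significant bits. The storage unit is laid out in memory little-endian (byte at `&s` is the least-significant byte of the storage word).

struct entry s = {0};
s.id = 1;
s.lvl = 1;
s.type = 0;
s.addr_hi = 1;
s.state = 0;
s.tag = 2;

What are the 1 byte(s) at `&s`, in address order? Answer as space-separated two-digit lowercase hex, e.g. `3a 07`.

id:2 = 1 → 0x1 << 0 → word 0x01
lvl:1 = 1 → 0x1 << 2 → word 0x05
type:1 = 0 → 0x0 << 3 → word 0x05
addr_hi:1 = 1 → 0x1 << 4 → word 0x15
state:1 = 0 → 0x0 << 5 → word 0x15
tag:2 = 2 → 0x2 << 6 → word 0x95
word = 0x95 → little-endian bytes:
  [0]=0x95

95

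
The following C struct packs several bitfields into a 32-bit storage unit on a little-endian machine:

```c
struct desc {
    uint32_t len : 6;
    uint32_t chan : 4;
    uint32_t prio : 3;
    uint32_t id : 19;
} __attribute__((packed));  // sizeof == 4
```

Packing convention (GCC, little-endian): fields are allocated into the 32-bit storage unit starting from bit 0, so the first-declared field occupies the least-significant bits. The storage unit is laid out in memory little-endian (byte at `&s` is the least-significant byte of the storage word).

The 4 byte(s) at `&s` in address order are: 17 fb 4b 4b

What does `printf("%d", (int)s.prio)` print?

[0]=0x17 [1]=0xfb [2]=0x4b [3]=0x4b (little-endian) → word 0x4b4bfb17
len [0+:6] = (word>>0) & 0x3f = 23
chan [6+:4] = (word>>6) & 0xf = 12
prio [10+:3] = (word>>10) & 0x7 = 6  ←
id [13+:19] = (word>>13) & 0x7ffff = 154207

6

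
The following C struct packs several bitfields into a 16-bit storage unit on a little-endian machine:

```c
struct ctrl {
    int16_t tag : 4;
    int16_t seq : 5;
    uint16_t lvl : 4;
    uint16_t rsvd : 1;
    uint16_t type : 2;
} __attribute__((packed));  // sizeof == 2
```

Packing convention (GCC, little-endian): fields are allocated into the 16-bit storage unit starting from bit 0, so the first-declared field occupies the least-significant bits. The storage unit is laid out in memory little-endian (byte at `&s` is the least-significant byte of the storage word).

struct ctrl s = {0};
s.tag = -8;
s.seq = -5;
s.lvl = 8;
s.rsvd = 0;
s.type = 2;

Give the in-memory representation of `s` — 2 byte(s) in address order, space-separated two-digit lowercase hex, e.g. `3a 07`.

b8 91

[0+:4] tag=-8 & 0xf = 0x8; word=0x0008
[4+:5] seq=-5 & 0x1f = 0x1b; word=0x01b8
[9+:4] lvl=8 & 0xf = 0x8; word=0x11b8
[13+:1] rsvd=0 & 0x1 = 0x0; word=0x11b8
[14+:2] type=2 & 0x3 = 0x2; word=0x91b8
word = 0x91b8 → little-endian bytes:
  [0]=0xb8  [1]=0x91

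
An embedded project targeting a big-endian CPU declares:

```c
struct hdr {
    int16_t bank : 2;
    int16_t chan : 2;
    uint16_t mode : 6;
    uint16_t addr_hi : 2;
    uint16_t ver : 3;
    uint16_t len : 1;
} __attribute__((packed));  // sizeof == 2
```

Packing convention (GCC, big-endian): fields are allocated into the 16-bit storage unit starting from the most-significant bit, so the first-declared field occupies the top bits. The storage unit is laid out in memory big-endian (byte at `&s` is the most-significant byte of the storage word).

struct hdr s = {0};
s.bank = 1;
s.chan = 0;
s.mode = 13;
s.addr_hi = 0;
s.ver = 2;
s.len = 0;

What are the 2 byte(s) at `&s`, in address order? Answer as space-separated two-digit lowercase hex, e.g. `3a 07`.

bank (2b) val=1 bits=0x1 at bit 14: 0x4000
chan (2b) val=0 bits=0x0 at bit 12: 0x4000
mode (6b) val=13 bits=0xd at bit 6: 0x4340
addr_hi (2b) val=0 bits=0x0 at bit 4: 0x4340
ver (3b) val=2 bits=0x2 at bit 1: 0x4344
len (1b) val=0 bits=0x0 at bit 0: 0x4344
word = 0x4344 → big-endian bytes:
  [0]=0x43  [1]=0x44

43 44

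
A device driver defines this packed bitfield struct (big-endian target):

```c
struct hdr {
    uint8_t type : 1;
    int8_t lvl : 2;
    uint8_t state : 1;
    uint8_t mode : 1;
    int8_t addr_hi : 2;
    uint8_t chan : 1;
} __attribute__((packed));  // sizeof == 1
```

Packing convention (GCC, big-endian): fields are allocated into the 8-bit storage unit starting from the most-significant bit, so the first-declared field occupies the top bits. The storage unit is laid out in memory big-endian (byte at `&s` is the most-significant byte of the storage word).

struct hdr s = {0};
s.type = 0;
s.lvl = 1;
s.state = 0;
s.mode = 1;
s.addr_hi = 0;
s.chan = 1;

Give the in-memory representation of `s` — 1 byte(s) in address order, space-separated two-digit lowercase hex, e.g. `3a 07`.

type:1 = 0 → 0x0 << 7 → word 0x00
lvl:2 = 1 → 0x1 << 5 → word 0x20
state:1 = 0 → 0x0 << 4 → word 0x20
mode:1 = 1 → 0x1 << 3 → word 0x28
addr_hi:2 = 0 → 0x0 << 1 → word 0x28
chan:1 = 1 → 0x1 << 0 → word 0x29
word = 0x29 → big-endian bytes:
  [0]=0x29

29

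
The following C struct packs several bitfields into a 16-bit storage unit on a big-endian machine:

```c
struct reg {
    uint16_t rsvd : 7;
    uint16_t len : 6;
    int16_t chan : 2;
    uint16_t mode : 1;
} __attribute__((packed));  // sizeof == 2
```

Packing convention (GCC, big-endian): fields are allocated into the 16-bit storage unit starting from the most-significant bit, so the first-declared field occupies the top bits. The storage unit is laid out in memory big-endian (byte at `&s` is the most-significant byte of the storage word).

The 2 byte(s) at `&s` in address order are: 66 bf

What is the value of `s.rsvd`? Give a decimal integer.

51

[0]=0x66 [1]=0xbf (big-endian) → word 0x66bf
rsvd [9+:7] = (word>>9) & 0x7f = 51  ←
len [3+:6] = (word>>3) & 0x3f = 23
chan [1+:2] = (word>>1) & 0x3 = 3
mode [0+:1] = (word>>0) & 0x1 = 1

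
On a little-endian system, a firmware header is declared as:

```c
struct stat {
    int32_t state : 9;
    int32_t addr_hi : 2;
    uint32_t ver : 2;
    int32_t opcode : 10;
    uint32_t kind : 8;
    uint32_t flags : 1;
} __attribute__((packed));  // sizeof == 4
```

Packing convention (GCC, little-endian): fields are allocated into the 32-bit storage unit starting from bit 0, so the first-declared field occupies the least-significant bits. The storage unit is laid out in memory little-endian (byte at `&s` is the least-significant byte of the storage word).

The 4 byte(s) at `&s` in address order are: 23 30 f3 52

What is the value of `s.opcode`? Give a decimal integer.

[0]=0x23 [1]=0x30 [2]=0xf3 [3]=0x52 (little-endian) → word 0x52f33023
state [0+:9] = (word>>0) & 0x1ff = 35
addr_hi [9+:2] = (word>>9) & 0x3 = 0
ver [11+:2] = (word>>11) & 0x3 = 2
opcode [13+:10] = (word>>13) & 0x3ff = 921  ←
kind [23+:8] = (word>>23) & 0xff = 165
flags [31+:1] = (word>>31) & 0x1 = 0
opcode signed 10b, MSB=1: 921 - 1024 = -103

-103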